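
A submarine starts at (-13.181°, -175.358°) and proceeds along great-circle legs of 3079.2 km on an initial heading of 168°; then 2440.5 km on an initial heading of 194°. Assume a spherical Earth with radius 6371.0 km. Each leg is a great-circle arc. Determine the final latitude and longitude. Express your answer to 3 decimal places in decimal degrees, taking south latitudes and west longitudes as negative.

Apply the spherical direct solution leg by leg, carrying full precision between legs.
Leg 1: from (-13.181°, -175.358°), δ = 3079.2/6371 = 0.483315 rad, θ = 168° → φ = -40.128°, λ = -168.098°.
Leg 2: from (-40.128°, -168.098°), δ = 2440.5/6371 = 0.383064 rad, θ = 194° → φ = -61.054°, λ = -178.866°.

latitude -61.054°, longitude -178.866°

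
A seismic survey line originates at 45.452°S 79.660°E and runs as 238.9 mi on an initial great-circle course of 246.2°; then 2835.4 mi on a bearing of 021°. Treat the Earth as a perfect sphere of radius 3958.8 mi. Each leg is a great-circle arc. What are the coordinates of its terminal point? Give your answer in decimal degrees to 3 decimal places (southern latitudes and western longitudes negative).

Apply the spherical direct solution leg by leg, carrying full precision between legs.
Leg 1: from (-45.452°, 79.660°), δ = 238.9/3958.8 = 0.060347 rad, θ = 246.2° → φ = -46.756°, λ = 75.040°.
Leg 2: from (-46.756°, 75.040°), δ = 2835.4/3958.8 = 0.716227 rad, θ = 21° → φ = -7.442°, λ = 88.766°.

latitude -7.442°, longitude 88.766°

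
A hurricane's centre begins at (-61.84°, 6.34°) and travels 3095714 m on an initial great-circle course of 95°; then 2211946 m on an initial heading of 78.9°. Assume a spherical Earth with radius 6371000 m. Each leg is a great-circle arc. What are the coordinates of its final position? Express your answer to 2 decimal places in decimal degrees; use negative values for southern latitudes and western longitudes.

latitude -45.38°, longitude 85.37°

Apply the spherical direct solution leg by leg, carrying full precision between legs.
Leg 1: from (-61.84°, 6.34°), δ = 3095714/6371000 = 0.485907 rad, θ = 95° → φ = -53.02°, λ = 56.99°.
Leg 2: from (-53.02°, 56.99°), δ = 2211946/6371000 = 0.347190 rad, θ = 78.9° → φ = -45.38°, λ = 85.37°.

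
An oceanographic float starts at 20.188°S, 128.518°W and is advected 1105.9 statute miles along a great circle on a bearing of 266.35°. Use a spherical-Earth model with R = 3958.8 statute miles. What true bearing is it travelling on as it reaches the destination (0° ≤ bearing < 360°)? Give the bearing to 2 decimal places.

Angular distance δ = d/R = 1105.9 / 3958.8 = 0.279352 rad.
With φ₁ = -20.188° = -0.352347 rad and θ = 266.35° = 4.648684 rad:
Applying the spherical law of cosines for sides, sin φ₂ = sin φ₁ cos δ + cos φ₁ sin δ cos θ = -0.348199, so φ₂ = -20.377°.
For the longitude increment, Δλ = atan2( sin θ sin δ cos φ₁, cos δ − sin φ₁ sin φ₂ ) = atan2(-0.258269, 0.841070) = -17.070°.
λ₂ = -128.518° + -17.070° = -145.588°.
The forward bearing on arrival equals the back-azimuth from the destination plus 180°.
Back-azimuth from P₂ (-20.38°, -145.59°) to P₁ (-20.19°, -128.52°), with Δλ' = λ₁ − λ₂ = 17.07°: atan2( sin Δλ' cos φ₁ , cos φ₂ sin φ₁ − sin φ₂ cos φ₁ cos Δλ' ) = 92.31°.
Final bearing = (92.31° + 180°) mod 360° = 272.31°.

final bearing 272.31°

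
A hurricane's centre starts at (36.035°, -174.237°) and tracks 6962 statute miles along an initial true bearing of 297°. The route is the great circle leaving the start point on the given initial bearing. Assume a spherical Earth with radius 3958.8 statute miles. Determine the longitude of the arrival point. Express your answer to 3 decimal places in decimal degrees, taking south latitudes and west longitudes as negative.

Central angle δ = d/R = 1.758614 rad.
Converting: φ₁ = 0.628929 rad, θ = 5.183628 rad.
sin φ₂ = sin φ₁ cos δ + cos φ₁ sin δ cos θ = (0.588279)(-0.186715) + (0.808658)(0.982414)(0.453990) = 0.250826
φ₂ = asin(0.250826) = 0.253534 rad = 14.526°.
Δλ = atan2( sin θ sin δ cos φ₁ , cos δ − sin φ₁ sin φ₂ ) = atan2(-0.707848, -0.334271) = -2.011986 rad = -115.278°.
λ₂ = -174.237° + -115.278° = -289.515°, normalized to (−180°, 180°] → 70.485°.

longitude 70.485°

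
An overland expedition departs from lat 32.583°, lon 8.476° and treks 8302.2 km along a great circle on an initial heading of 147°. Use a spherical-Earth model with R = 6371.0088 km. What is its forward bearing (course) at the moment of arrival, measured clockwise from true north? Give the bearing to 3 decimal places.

Angular distance δ = d/R = 8302.2 / 6371.0088 = 1.303122 rad.
With φ₁ = 32.583° = 0.568681 rad and θ = 147° = 2.565634 rad:
Applying the spherical law of cosines for sides, sin φ₂ = sin φ₁ cos δ + cos φ₁ sin δ cos θ = -0.539075, so φ₂ = -32.621°.
Δλ = atan2( sin θ sin δ cos φ₁ , cos δ − sin φ₁ sin φ₂ ) = atan2(0.442577, 0.554793) = 0.673357 rad = 38.581°.
λ₂ = 8.476° + 38.581° = 47.057°.
The forward bearing on arrival equals the back-azimuth from the destination plus 180°.
Back-azimuth from P₂ (-32.621°, 47.057°) to P₁ (32.583°, 8.476°), with Δλ' = λ₁ − λ₂ = -38.581°: atan2( sin Δλ' cos φ₁ , cos φ₂ sin φ₁ − sin φ₂ cos φ₁ cos Δλ' ) = 326.984°.
Final bearing = (326.984° + 180°) mod 360° = 146.984°.

final bearing 146.984°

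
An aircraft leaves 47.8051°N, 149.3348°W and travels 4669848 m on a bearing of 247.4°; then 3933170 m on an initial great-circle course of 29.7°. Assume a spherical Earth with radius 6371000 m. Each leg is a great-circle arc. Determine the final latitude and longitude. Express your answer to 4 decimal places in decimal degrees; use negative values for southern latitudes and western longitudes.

latitude 50.6862°, longitude -164.2683°

Apply the spherical direct solution leg by leg, carrying full precision between legs.
Leg 1: from (47.8051°, -149.3348°), δ = 4669848/6371000 = 0.732985 rad, θ = 247.4° → φ = 22.2033°, λ = 168.8151°.
Leg 2: from (22.2033°, 168.8151°), δ = 3933170/6371000 = 0.617355 rad, θ = 29.7° → φ = 50.6862°, λ = -164.2683°.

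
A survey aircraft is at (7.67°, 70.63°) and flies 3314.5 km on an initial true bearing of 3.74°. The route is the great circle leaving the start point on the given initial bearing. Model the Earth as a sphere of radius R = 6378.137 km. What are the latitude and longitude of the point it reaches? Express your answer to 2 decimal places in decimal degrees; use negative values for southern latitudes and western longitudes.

Central angle δ = d/R = 0.519666 rad.
With φ₁ = 7.67° = 0.133867 rad and θ = 3.74° = 0.065275 rad:
Destination latitude: φ₂ = arcsin( sin φ₁ cos δ + cos φ₁ sin δ cos θ ) = arcsin(0.606947) = 37.37°.
For the longitude increment, Δλ = atan2( sin θ sin δ cos φ₁, cos δ − sin φ₁ sin φ₂ ) = atan2(0.032102, 0.786978) = 2.34°.
Hence λ₂ = 70.63° + 2.34° = 72.97°.

latitude 37.37°, longitude 72.97°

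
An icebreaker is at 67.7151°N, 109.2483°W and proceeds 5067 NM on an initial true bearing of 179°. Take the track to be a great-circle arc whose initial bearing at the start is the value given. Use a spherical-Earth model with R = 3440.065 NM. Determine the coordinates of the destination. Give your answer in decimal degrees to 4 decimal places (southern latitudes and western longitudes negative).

The arc subtends δ = 5067/3440.065 = 1.472937 rad at the centre.
Start latitude φ₁ = 1.181851 rad; initial bearing θ = 3.124139 rad.
Destination latitude: φ₂ = arcsin( sin φ₁ cos δ + cos φ₁ sin δ cos θ ) = arcsin(-0.286935) = -16.6746°.
Then Δλ = atan2(0.006587, 0.363207) = 0.018132 rad, from sin θ sin δ cos φ₁ over cos δ − sin φ₁ sin φ₂.
λ₂ = λ₁ + Δλ = -108.2094°.

latitude -16.6746°, longitude -108.2094°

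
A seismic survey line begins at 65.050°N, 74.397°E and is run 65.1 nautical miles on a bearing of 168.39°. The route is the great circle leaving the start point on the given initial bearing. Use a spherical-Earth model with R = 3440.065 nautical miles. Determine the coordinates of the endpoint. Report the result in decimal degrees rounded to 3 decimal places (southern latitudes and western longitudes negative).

latitude 63.987°, longitude 74.895°

Central angle δ = d/R = 0.018924 rad.
Converting: φ₁ = 1.135337 rad, θ = 2.938960 rad.
sin φ₂ = sin φ₁ cos δ + cos φ₁ sin δ cos θ = (0.906676)(0.999821) + (0.421827)(0.018923)(-0.979540) = 0.898695
φ₂ = asin(0.898695) = 1.116785 rad = 63.987°.
Δλ = atan2( sin θ sin δ cos φ₁ , cos δ − sin φ₁ sin φ₂ ) = atan2(0.001606, 0.184996) = 0.008683 rad = 0.498°.
Hence λ₂ = 74.397° + 0.498° = 74.895°.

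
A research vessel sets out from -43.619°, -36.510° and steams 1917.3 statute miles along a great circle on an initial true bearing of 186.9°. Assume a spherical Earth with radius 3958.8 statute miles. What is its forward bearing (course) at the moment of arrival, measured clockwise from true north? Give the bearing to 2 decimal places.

final bearing 195.44°

δ = 1917.3/3958.8 = 0.484313 rad (27.7491°).
Start latitude φ₁ = -0.761295 rad; initial bearing θ = 3.262020 rad.
sin φ₂ = sin φ₁ cos δ + cos φ₁ sin δ cos θ = (-0.689860)(0.884995) + (0.723943)(0.465601)(-0.992757) = -0.945149
φ₂ = asin(-0.945149) = -1.238052 rad = -70.935°.
Δλ = atan2( sin θ sin δ cos φ₁ , cos δ − sin φ₁ sin φ₂ ) = atan2(-0.040494, 0.232974) = -0.172095 rad = -9.860°.
λ₂ = λ₁ + Δλ = -46.370°.
The forward bearing on arrival equals the back-azimuth from the destination plus 180°.
Back-azimuth from P₂ (-70.94°, -46.37°) to P₁ (-43.62°, -36.51°), with Δλ' = λ₁ − λ₂ = 9.86°: atan2( sin Δλ' cos φ₁ , cos φ₂ sin φ₁ − sin φ₂ cos φ₁ cos Δλ' ) = 15.44°.
Final bearing = (15.44° + 180°) mod 360° = 195.44°.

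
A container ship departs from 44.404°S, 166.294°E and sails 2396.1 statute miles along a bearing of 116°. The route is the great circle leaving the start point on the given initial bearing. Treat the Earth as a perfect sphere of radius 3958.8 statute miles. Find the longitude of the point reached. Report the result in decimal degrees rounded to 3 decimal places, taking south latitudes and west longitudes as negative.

The arc subtends δ = 2396.1/3958.8 = 0.605259 rad at the centre.
Start latitude φ₁ = -0.774996 rad; initial bearing θ = 2.024582 rad.
Destination latitude: φ₂ = arcsin( sin φ₁ cos δ + cos φ₁ sin δ cos θ ) = arcsin(-0.753606) = -48.904°.
For the longitude increment, Δλ = atan2( sin θ sin δ cos φ₁, cos δ − sin φ₁ sin φ₂ ) = atan2(0.365350, 0.295047) = 51.077°.
λ₂ = 166.294° + 51.077° = 217.371°, normalized to (−180°, 180°] → -142.629°.

longitude -142.629°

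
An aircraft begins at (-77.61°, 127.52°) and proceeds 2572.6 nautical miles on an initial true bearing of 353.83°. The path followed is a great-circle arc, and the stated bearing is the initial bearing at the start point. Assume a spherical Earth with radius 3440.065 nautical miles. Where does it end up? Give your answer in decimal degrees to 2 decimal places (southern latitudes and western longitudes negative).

Angular distance δ = d/R = 2572.6 / 3440.065 = 0.747835 rad.
Converting: φ₁ = -1.354550 rad, θ = 6.175498 rad.
Destination latitude: φ₂ = arcsin( sin φ₁ cos δ + cos φ₁ sin δ cos θ ) = arcsin(-0.571017) = -34.82°.
For the longitude increment, Δλ = atan2( sin θ sin δ cos φ₁, cos δ − sin φ₁ sin φ₂ ) = atan2(-0.015683, 0.175445) = -5.11°.
Hence λ₂ = 127.52° + -5.11° = 122.41°.

latitude -34.82°, longitude 122.41°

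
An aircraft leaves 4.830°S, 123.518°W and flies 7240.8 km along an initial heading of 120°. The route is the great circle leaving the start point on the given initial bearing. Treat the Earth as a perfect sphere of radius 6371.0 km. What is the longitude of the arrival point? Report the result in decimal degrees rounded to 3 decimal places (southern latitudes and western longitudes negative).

Angular distance δ = d/R = 7240.8 / 6371 = 1.136525 rad.
With φ₁ = -4.830° = -0.084299 rad and θ = 120° = 2.094395 rad:
Destination latitude: φ₂ = arcsin( sin φ₁ cos δ + cos φ₁ sin δ cos θ ) = arcsin(-0.487405) = -29.170°.
Then Δλ = atan2(0.782848, 0.379710) = 1.119191 rad, from sin θ sin δ cos φ₁ over cos δ − sin φ₁ sin φ₂.
λ₂ = -123.518° + 64.125° = -59.393°.

longitude -59.393°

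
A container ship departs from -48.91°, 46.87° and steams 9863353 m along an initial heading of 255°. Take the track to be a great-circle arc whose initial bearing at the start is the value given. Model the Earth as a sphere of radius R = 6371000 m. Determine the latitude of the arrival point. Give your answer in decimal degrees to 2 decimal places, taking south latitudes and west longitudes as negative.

The arc subtends δ = 9863353/6371000 = 1.548164 rad at the centre.
Converting: φ₁ = -0.853641 rad, θ = 4.450590 rad.
Destination latitude: φ₂ = arcsin( sin φ₁ cos δ + cos φ₁ sin δ cos θ ) = arcsin(-0.187120) = -10.78°.
Then Δλ = atan2(-0.634686, -0.118398) = -1.755222 rad, from sin θ sin δ cos φ₁ over cos δ − sin φ₁ sin φ₂.
Hence λ₂ = 46.87° + -100.57° = -53.70°.

latitude -10.78°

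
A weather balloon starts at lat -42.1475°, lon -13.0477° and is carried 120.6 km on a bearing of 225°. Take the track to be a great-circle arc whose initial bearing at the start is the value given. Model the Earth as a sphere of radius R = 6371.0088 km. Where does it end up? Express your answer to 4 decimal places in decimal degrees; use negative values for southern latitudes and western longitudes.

The arc subtends δ = 120.6/6371.0088 = 0.018929 rad at the centre.
Converting: φ₁ = -0.735613 rad, θ = 3.926991 rad.
sin φ₂ = sin φ₁ cos δ + cos φ₁ sin δ cos θ = (-0.671042)(0.999821) + (0.741420)(0.018928)(-0.707107) = -0.680845
φ₂ = asin(-0.680845) = -0.748915 rad = -42.9097°.
Then Δλ = atan2(-0.009923, 0.542946) = -0.018275 rad, from sin θ sin δ cos φ₁ over cos δ − sin φ₁ sin φ₂.
λ₂ = λ₁ + Δλ = -14.0948°.

latitude -42.9097°, longitude -14.0948°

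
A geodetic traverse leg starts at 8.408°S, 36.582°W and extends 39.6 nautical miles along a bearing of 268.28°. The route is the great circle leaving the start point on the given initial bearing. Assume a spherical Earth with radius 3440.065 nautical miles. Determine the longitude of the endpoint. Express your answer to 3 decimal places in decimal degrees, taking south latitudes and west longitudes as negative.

longitude -37.248°

δ = 39.6/3440.065 = 0.011511 rad (0.6596°).
With φ₁ = -8.408° = -0.146747 rad and θ = 268.28° = 4.682369 rad:
Applying the spherical law of cosines for sides, sin φ₂ = sin φ₁ cos δ + cos φ₁ sin δ cos θ = -0.146553, so φ₂ = -8.427°.
Δλ = atan2( sin θ sin δ cos φ₁ , cos δ − sin φ₁ sin φ₂ ) = atan2(-0.011382, 0.978505) = -0.011632 rad = -0.666°.
Hence λ₂ = -36.582° + -0.666° = -37.248°.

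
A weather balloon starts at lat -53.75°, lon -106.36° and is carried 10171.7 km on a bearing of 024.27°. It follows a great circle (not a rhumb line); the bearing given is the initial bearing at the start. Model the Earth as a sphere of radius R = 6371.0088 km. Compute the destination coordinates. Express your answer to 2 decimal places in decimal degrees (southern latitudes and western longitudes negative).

The arc subtends δ = 10171.7/6371.0088 = 1.596560 rad at the centre.
With φ₁ = -53.75° = -0.938114 rad and θ = 24.27° = 0.423591 rad:
sin φ₂ = sin φ₁ cos δ + cos φ₁ sin δ cos θ = (-0.806445)(-0.025761) + (0.591310)(0.999668)(0.911619) = 0.559645
φ₂ = asin(0.559645) = 0.593957 rad = 34.03°.
For the longitude increment, Δλ = atan2( sin θ sin δ cos φ₁, cos δ − sin φ₁ sin φ₂ ) = atan2(0.242970, 0.425561) = 29.72°.
Hence λ₂ = -106.36° + 29.72° = -76.64°.

latitude 34.03°, longitude -76.64°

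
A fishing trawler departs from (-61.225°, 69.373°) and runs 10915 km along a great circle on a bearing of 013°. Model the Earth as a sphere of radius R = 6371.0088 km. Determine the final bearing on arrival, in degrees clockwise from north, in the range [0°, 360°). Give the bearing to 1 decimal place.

Angular distance δ = d/R = 10915 / 6371.0088 = 1.713229 rad.
Start latitude φ₁ = -1.068578 rad; initial bearing θ = 0.226893 rad.
Destination latitude: φ₂ = arcsin( sin φ₁ cos δ + cos φ₁ sin δ cos θ ) = arcsin(0.588707) = 36.065°.
Δλ = atan2( sin θ sin δ cos φ₁ , cos δ − sin φ₁ sin φ₂ ) = atan2(0.107188, 0.374060) = 0.279076 rad = 15.990°.
λ₂ = λ₁ + Δλ = 85.363°.
The forward bearing on arrival equals the back-azimuth from the destination plus 180°.
Back-azimuth from P₂ (36.1°, 85.4°) to P₁ (-61.2°, 69.4°), with Δλ' = λ₁ − λ₂ = -16.0°: atan2( sin Δλ' cos φ₁ , cos φ₂ sin φ₁ − sin φ₂ cos φ₁ cos Δλ' ) = 187.7°.
Final bearing = (187.7° + 180°) mod 360° = 7.7°.

final bearing 7.7°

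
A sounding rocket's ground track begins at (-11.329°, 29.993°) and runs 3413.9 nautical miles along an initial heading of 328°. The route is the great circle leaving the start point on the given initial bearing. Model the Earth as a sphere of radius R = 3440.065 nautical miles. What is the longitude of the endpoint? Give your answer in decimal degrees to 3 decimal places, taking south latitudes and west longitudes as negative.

Angular distance δ = d/R = 3413.9 / 3440.065 = 0.992394 rad.
Converting: φ₁ = -0.197728 rad, θ = 5.724680 rad.
Applying the spherical law of cosines for sides, sin φ₂ = sin φ₁ cos δ + cos φ₁ sin δ cos θ = 0.588874, so φ₂ = 36.077°.
Then Δλ = atan2(-0.435075, 0.662367) = -0.581175 rad, from sin θ sin δ cos φ₁ over cos δ − sin φ₁ sin φ₂.
λ₂ = λ₁ + Δλ = -3.306°.

longitude -3.306°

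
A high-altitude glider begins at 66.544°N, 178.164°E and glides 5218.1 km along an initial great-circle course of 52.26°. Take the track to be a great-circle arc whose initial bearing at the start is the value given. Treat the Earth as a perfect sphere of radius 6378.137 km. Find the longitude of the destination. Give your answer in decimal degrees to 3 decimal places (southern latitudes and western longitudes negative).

The arc subtends δ = 5218.1/6378.137 = 0.818123 rad at the centre.
Start latitude φ₁ = 1.161412 rad; initial bearing θ = 0.912109 rad.
Applying the spherical law of cosines for sides, sin φ₂ = sin φ₁ cos δ + cos φ₁ sin δ cos θ = 0.804925, so φ₂ = 53.603°.
Δλ = atan2( sin θ sin δ cos φ₁ , cos δ − sin φ₁ sin φ₂ ) = atan2(0.229741, -0.054818) = 1.805026 rad = 103.420°.
λ₂ = 178.164° + 103.420° = 281.584°, normalized to (−180°, 180°] → -78.416°.

longitude -78.416°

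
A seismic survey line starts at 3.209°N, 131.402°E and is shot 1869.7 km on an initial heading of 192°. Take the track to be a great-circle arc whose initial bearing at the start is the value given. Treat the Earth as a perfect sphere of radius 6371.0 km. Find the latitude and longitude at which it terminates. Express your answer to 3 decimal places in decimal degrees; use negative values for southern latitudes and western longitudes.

latitude -13.234°, longitude 127.860°

The arc subtends δ = 1869.7/6371 = 0.293470 rad at the centre.
With φ₁ = 3.209° = 0.056008 rad and θ = 192° = 3.351032 rad:
Destination latitude: φ₂ = arcsin( sin φ₁ cos δ + cos φ₁ sin δ cos θ ) = arcsin(-0.228926) = -13.234°.
For the longitude increment, Δλ = atan2( sin θ sin δ cos φ₁, cos δ − sin φ₁ sin φ₂ ) = atan2(-0.060050, 0.970061) = -3.542°.
λ₂ = λ₁ + Δλ = 127.860°.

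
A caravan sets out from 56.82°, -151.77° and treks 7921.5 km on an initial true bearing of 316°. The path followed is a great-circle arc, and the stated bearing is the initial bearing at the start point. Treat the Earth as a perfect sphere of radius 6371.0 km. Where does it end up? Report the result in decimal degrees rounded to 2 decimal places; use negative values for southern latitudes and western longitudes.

Central angle δ = d/R = 1.243368 rad.
Converting: φ₁ = 0.991696 rad, θ = 5.515240 rad.
sin φ₂ = sin φ₁ cos δ + cos φ₁ sin δ cos θ = (0.836955)(0.321609) + (0.547271)(0.946873)(0.719340) = 0.641931
φ₂ = asin(0.641931) = 0.697014 rad = 39.94°.
For the longitude increment, Δλ = atan2( sin θ sin δ cos φ₁, cos δ − sin φ₁ sin φ₂ ) = atan2(-0.359969, -0.215659) = -120.93°.
λ₂ = -151.77° + -120.93° = -272.70°, normalized to (−180°, 180°] → 87.30°.

latitude 39.94°, longitude 87.30°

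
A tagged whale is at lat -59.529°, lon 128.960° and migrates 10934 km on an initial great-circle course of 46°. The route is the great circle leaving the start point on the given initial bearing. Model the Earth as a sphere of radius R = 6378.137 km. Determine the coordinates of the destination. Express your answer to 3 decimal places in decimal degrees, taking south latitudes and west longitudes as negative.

Central angle δ = d/R = 1.714294 rad.
Start latitude φ₁ = -1.038977 rad; initial bearing θ = 0.802851 rad.
sin φ₂ = sin φ₁ cos δ + cos φ₁ sin δ cos θ = (-0.861886)(-0.143005) + (0.507102)(0.989722)(0.694658) = 0.471897
φ₂ = asin(0.471897) = 0.491441 rad = 28.157°.
Then Δλ = atan2(0.361030, 0.263716) = 0.939922 rad, from sin θ sin δ cos φ₁ over cos δ − sin φ₁ sin φ₂.
λ₂ = 128.960° + 53.854° = 182.814°, normalized to (−180°, 180°] → -177.186°.

latitude 28.157°, longitude -177.186°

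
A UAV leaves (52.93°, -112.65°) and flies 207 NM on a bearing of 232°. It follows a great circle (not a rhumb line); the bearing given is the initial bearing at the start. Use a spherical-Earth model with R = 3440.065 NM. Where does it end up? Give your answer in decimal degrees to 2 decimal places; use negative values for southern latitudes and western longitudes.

Central angle δ = d/R = 0.060173 rad.
Converting: φ₁ = 0.923803 rad, θ = 4.049164 rad.
Applying the spherical law of cosines for sides, sin φ₂ = sin φ₁ cos δ + cos φ₁ sin δ cos θ = 0.774138, so φ₂ = 50.73°.
For the longitude increment, Δλ = atan2( sin θ sin δ cos φ₁, cos δ − sin φ₁ sin φ₂ ) = atan2(-0.028565, 0.380506) = -4.29°.
Hence λ₂ = -112.65° + -4.29° = -116.94°.

latitude 50.73°, longitude -116.94°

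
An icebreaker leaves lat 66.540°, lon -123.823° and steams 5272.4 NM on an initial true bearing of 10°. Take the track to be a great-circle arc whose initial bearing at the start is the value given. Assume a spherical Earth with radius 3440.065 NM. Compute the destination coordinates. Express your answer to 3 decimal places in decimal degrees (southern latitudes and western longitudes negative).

latitude 25.262°, longitude 45.115°

The arc subtends δ = 5272.4/3440.065 = 1.532645 rad at the centre.
Start latitude φ₁ = 1.161342 rad; initial bearing θ = 0.174533 rad.
sin φ₂ = sin φ₁ cos δ + cos φ₁ sin δ cos θ = (0.917338)(0.038142) + (0.398109)(0.999272)(0.984808) = 0.426764
φ₂ = asin(0.426764) = 0.440912 rad = 25.262°.
Δλ = atan2( sin θ sin δ cos φ₁ , cos δ − sin φ₁ sin φ₂ ) = atan2(0.069081, -0.353345) = 2.948524 rad = 168.938°.
λ₂ = λ₁ + Δλ = 45.115°.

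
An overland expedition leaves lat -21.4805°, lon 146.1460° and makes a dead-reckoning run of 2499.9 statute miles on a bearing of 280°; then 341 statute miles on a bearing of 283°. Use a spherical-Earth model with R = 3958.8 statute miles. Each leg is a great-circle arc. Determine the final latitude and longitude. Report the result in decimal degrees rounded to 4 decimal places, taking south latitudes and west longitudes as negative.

Apply the spherical direct solution leg by leg, carrying full precision between legs.
Leg 1: from (-21.4805°, 146.1460°), δ = 2499.9/3958.8 = 0.631479 rad, θ = 280° → φ = -11.5473°, λ = 109.7487°.
Leg 2: from (-11.5473°, 109.7487°), δ = 341/3958.8 = 0.086137 rad, θ = 283° → φ = -10.3973°, λ = 104.8597°.

latitude -10.3973°, longitude 104.8597°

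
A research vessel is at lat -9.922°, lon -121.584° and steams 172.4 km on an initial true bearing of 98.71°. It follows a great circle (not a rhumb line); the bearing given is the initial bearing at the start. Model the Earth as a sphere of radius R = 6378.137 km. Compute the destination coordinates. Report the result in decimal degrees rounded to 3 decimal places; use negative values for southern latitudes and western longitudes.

latitude -10.153°, longitude -120.029°

Central angle δ = d/R = 0.027030 rad.
With φ₁ = -9.922° = -0.173172 rad and θ = 98.71° = 1.722815 rad:
Destination latitude: φ₂ = arcsin( sin φ₁ cos δ + cos φ₁ sin δ cos θ ) = arcsin(-0.176276) = -10.153°.
Then Δλ = atan2(0.026315, 0.969261) = 0.027143 rad, from sin θ sin δ cos φ₁ over cos δ − sin φ₁ sin φ₂.
λ₂ = -121.584° + 1.555° = -120.029°.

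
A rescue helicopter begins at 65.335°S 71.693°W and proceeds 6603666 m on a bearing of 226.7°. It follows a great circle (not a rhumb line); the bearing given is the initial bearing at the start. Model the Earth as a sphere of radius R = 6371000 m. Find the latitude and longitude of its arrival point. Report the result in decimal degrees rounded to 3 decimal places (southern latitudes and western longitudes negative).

latitude -45.160°, longitude 170.963°

δ = 6603666/6371000 = 1.036520 rad (59.3882°).
With φ₁ = -65.335° = -1.140311 rad and θ = 226.7° = 3.956661 rad:
Destination latitude: φ₂ = arcsin( sin φ₁ cos δ + cos φ₁ sin δ cos θ ) = arcsin(-0.709074) = -45.160°.
For the longitude increment, Δλ = atan2( sin θ sin δ cos φ₁, cos δ − sin φ₁ sin φ₂ ) = atan2(-0.261383, -0.135162) = -117.344°.
λ₂ = -71.693° + -117.344° = -189.037°, normalized to (−180°, 180°] → 170.963°.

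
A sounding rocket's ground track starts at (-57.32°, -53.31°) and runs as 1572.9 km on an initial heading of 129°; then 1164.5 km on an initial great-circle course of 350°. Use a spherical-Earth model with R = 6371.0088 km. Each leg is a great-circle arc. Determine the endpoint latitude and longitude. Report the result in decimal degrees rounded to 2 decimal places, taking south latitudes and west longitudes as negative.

Apply the spherical direct solution leg by leg, carrying full precision between legs.
Leg 1: from (-57.32°, -53.31°), δ = 1572.9/6371.0088 = 0.246884 rad, θ = 129° → φ = -64.06°, λ = -27.58°.
Leg 2: from (-64.06°, -27.58°), δ = 1164.5/6371.0088 = 0.182781 rad, θ = 350° → φ = -53.70°, λ = -30.64°.

latitude -53.70°, longitude -30.64°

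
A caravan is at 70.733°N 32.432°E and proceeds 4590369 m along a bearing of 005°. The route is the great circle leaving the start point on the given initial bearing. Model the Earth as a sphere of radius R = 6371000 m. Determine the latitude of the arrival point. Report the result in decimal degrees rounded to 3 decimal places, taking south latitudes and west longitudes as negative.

δ = 4590369/6371000 = 0.720510 rad (41.2822°).
Converting: φ₁ = 1.234524 rad, θ = 0.087266 rad.
Applying the spherical law of cosines for sides, sin φ₂ = sin φ₁ cos δ + cos φ₁ sin δ cos θ = 0.926256, so φ₂ = 67.859°.
Δλ = atan2( sin θ sin δ cos φ₁ , cos δ − sin φ₁ sin φ₂ ) = atan2(0.018974, -0.122908) = 2.988425 rad = 171.224°.
λ₂ = 32.432° + 171.224° = 203.656°, normalized to (−180°, 180°] → -156.344°.

latitude 67.859°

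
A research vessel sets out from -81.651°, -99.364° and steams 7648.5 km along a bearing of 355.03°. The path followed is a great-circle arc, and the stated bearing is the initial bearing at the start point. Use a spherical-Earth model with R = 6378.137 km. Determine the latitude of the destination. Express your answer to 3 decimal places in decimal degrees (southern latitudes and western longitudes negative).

latitude -12.973°

The arc subtends δ = 7648.5/6378.137 = 1.199175 rad at the centre.
Converting: φ₁ = -1.425079 rad, θ = 6.196442 rad.
sin φ₂ = sin φ₁ cos δ + cos φ₁ sin δ cos θ = (-0.989402)(0.363127) + (0.145202)(0.931740)(0.996240) = -0.224496
φ₂ = asin(-0.224496) = -0.226426 rad = -12.973°.
Then Δλ = atan2(-0.011721, 0.141010) = -0.082930 rad, from sin θ sin δ cos φ₁ over cos δ − sin φ₁ sin φ₂.
λ₂ = -99.364° + -4.752° = -104.116°.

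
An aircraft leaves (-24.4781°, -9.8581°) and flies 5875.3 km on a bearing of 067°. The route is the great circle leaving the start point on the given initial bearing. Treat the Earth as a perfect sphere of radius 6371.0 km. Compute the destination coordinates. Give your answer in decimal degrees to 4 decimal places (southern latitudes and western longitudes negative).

latitude 1.8970°, longitude 37.3629°

Central angle δ = d/R = 0.922194 rad.
Converting: φ₁ = -0.427223 rad, θ = 1.169371 rad.
sin φ₂ = sin φ₁ cos δ + cos φ₁ sin δ cos θ = (-0.414345)(0.604073) + (0.910120)(0.796929)(0.390731) = 0.033103
φ₂ = asin(0.033103) = 0.033109 rad = 1.8970°.
For the longitude increment, Δλ = atan2( sin θ sin δ cos φ₁, cos δ − sin φ₁ sin φ₂ ) = atan2(0.667643, 0.617789) = 47.2210°.
λ₂ = -9.8581° + 47.2210° = 37.3629°.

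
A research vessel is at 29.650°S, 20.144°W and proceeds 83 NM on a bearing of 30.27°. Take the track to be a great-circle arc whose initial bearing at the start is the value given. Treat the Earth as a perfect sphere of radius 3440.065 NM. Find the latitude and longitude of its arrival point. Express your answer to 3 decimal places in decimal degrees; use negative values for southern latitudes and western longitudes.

The arc subtends δ = 83/3440.065 = 0.024127 rad at the centre.
Converting: φ₁ = -0.517490 rad, θ = 0.528311 rad.
Applying the spherical law of cosines for sides, sin φ₂ = sin φ₁ cos δ + cos φ₁ sin δ cos θ = -0.476449, so φ₂ = -28.454°.
For the longitude increment, Δλ = atan2( sin θ sin δ cos φ₁, cos δ − sin φ₁ sin φ₂ ) = atan2(0.010569, 0.764010) = 0.793°.
λ₂ = λ₁ + Δλ = -19.351°.

latitude -28.454°, longitude -19.351°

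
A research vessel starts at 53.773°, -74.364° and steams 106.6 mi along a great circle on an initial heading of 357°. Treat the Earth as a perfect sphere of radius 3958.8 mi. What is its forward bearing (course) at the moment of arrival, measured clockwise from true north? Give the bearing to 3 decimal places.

final bearing 356.884°

δ = 106.6/3958.8 = 0.026927 rad (1.5428°).
With φ₁ = 53.773° = 0.938516 rad and θ = 357° = 6.230825 rad:
Destination latitude: φ₂ = arcsin( sin φ₁ cos δ + cos φ₁ sin δ cos θ ) = arcsin(0.822279) = 55.314°.
For the longitude increment, Δλ = atan2( sin θ sin δ cos φ₁, cos δ − sin φ₁ sin φ₂ ) = atan2(-0.000833, 0.336320) = -0.142°.
λ₂ = λ₁ + Δλ = -74.506°.
The forward bearing on arrival equals the back-azimuth from the destination plus 180°.
Back-azimuth from P₂ (55.314°, -74.506°) to P₁ (53.773°, -74.364°), with Δλ' = λ₁ − λ₂ = 0.142°: atan2( sin Δλ' cos φ₁ , cos φ₂ sin φ₁ − sin φ₂ cos φ₁ cos Δλ' ) = 176.884°.
Final bearing = (176.884° + 180°) mod 360° = 356.884°.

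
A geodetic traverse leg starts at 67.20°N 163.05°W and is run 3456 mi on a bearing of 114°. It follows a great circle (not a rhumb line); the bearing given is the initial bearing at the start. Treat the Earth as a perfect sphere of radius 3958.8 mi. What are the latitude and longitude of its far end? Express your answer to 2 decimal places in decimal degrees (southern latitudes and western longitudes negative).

latitude 28.14°, longitude -110.51°

δ = 3456/3958.8 = 0.872992 rad (50.0187°).
Converting: φ₁ = 1.172861 rad, θ = 1.989675 rad.
Applying the spherical law of cosines for sides, sin φ₂ = sin φ₁ cos δ + cos φ₁ sin δ cos θ = 0.471557, so φ₂ = 28.14°.
For the longitude increment, Δλ = atan2( sin θ sin δ cos φ₁, cos δ − sin φ₁ sin φ₂ ) = atan2(0.271264, 0.207826) = 52.54°.
λ₂ = λ₁ + Δλ = -110.51°.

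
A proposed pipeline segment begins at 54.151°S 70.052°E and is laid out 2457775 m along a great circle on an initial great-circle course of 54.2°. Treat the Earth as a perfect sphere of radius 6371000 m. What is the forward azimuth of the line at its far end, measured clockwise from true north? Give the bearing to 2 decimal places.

final bearing 37.35°

δ = 2457775/6371000 = 0.385775 rad (22.1033°).
Start latitude φ₁ = -0.945113 rad; initial bearing θ = 0.945968 rad.
Destination latitude: φ₂ = arcsin( sin φ₁ cos δ + cos φ₁ sin δ cos θ ) = arcsin(-0.622087) = -38.469°.
For the longitude increment, Δλ = atan2( sin θ sin δ cos φ₁, cos δ − sin φ₁ sin φ₂ ) = atan2(0.178732, 0.422266) = 22.941°.
λ₂ = λ₁ + Δλ = 92.993°.
The forward bearing on arrival equals the back-azimuth from the destination plus 180°.
Back-azimuth from P₂ (-38.47°, 92.99°) to P₁ (-54.15°, 70.05°), with Δλ' = λ₁ − λ₂ = -22.94°: atan2( sin Δλ' cos φ₁ , cos φ₂ sin φ₁ − sin φ₂ cos φ₁ cos Δλ' ) = 217.35°.
Final bearing = (217.35° + 180°) mod 360° = 37.35°.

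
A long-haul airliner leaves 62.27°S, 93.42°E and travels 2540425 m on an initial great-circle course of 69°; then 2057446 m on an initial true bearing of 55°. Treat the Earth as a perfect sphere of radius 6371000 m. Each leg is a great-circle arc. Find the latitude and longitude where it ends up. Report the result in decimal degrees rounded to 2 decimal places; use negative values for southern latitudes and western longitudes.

latitude -36.30°, longitude 145.53°

Apply the spherical direct solution leg by leg, carrying full precision between legs.
Leg 1: from (-62.27°, 93.42°), δ = 2540425/6371000 = 0.398748 rad, θ = 69° → φ = -48.67°, λ = 126.71°.
Leg 2: from (-48.67°, 126.71°), δ = 2057446/6371000 = 0.322939 rad, θ = 55° → φ = -36.30°, λ = 145.53°.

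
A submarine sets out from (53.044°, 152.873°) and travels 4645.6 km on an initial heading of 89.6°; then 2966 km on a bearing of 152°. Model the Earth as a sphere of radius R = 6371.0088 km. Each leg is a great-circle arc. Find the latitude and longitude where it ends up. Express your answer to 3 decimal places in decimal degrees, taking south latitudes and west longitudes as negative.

latitude 12.563°, longitude -138.374°

Apply the spherical direct solution leg by leg, carrying full precision between legs.
Leg 1: from (53.044°, 152.873°), δ = 4645.6/6371.0088 = 0.729178 rad, θ = 89.6° → φ = 36.777°, λ = -150.844°.
Leg 2: from (36.777°, -150.844°), δ = 2966/6371.0088 = 0.465546 rad, θ = 152° → φ = 12.563°, λ = -138.374°.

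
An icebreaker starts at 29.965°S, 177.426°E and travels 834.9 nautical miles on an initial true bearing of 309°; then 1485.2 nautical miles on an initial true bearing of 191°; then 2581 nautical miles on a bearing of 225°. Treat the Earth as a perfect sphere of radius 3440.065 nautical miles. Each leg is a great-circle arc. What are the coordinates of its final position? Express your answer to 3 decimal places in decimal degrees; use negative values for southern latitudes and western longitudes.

Apply the spherical direct solution leg by leg, carrying full precision between legs.
Leg 1: from (-29.965°, 177.426°), δ = 834.9/3440.065 = 0.242699 rad, θ = 309° → φ = -20.720°, λ = 165.908°.
Leg 2: from (-20.720°, 165.908°), δ = 1485.2/3440.065 = 0.431736 rad, θ = 191° → φ = -44.873°, λ = 159.439°.
Leg 3: from (-44.873°, 159.439°), δ = 2581/3440.065 = 0.750277 rad, θ = 225° → φ = -59.068°, λ = 89.727°.

latitude -59.068°, longitude 89.727°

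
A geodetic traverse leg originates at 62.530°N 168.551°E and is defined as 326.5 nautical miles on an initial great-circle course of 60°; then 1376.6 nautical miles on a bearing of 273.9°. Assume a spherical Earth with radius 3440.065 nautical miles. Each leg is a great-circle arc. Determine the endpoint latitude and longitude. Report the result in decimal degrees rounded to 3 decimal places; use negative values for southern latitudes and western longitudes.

latitude 57.658°, longitude 133.084°

Apply the spherical direct solution leg by leg, carrying full precision between legs.
Leg 1: from (62.530°, 168.551°), δ = 326.5/3440.065 = 0.094911 rad, θ = 60° → φ = 64.839°, λ = 179.681°.
Leg 2: from (64.839°, 179.681°), δ = 1376.6/3440.065 = 0.400167 rad, θ = 273.9° → φ = 57.658°, λ = 133.084°.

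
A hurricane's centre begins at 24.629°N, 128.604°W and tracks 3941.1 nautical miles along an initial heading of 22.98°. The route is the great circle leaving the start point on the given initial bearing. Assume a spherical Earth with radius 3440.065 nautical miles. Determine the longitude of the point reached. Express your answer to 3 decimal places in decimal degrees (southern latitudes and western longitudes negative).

Central angle δ = d/R = 1.145647 rad.
Start latitude φ₁ = 0.429857 rad; initial bearing θ = 0.401077 rad.
sin φ₂ = sin φ₁ cos δ + cos φ₁ sin δ cos θ = (0.416741)(0.412457) + (0.909025)(0.910977)(0.920641) = 0.934272
φ₂ = asin(0.934272) = 1.206211 rad = 69.111°.
Δλ = atan2( sin θ sin δ cos φ₁ , cos δ − sin φ₁ sin φ₂ ) = atan2(0.323299, 0.023108) = 1.499443 rad = 85.912°.
λ₂ = λ₁ + Δλ = -42.692°.

longitude -42.692°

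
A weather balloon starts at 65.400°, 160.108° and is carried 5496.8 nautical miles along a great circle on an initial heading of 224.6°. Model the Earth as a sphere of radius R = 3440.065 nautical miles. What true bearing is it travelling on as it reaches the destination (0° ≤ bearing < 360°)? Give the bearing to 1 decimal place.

The arc subtends δ = 5496.8/3440.065 = 1.597877 rad at the centre.
With φ₁ = 65.400° = 1.141445 rad and θ = 224.6° = 3.920009 rad:
Destination latitude: φ₂ = arcsin( sin φ₁ cos δ + cos φ₁ sin δ cos θ ) = arcsin(-0.320914) = -18.718°.
For the longitude increment, Δλ = atan2( sin θ sin δ cos φ₁, cos δ − sin φ₁ sin φ₂ ) = atan2(-0.292186, 0.264709) = -47.825°.
Hence λ₂ = 160.108° + -47.825° = 112.283°.
The forward bearing on arrival equals the back-azimuth from the destination plus 180°.
Back-azimuth from P₂ (-18.7°, 112.3°) to P₁ (65.4°, 160.1°), with Δλ' = λ₁ − λ₂ = 47.8°: atan2( sin Δλ' cos φ₁ , cos φ₂ sin φ₁ − sin φ₂ cos φ₁ cos Δλ' ) = 18.0°.
Final bearing = (18.0° + 180°) mod 360° = 198.0°.

final bearing 198.0°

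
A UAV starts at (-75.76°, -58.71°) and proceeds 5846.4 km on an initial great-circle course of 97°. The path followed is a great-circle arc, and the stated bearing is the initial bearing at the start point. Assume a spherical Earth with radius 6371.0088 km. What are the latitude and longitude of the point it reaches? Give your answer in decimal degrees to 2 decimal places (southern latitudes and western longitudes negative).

latitude -37.79°, longitude 27.25°

Central angle δ = d/R = 0.917657 rad.
Converting: φ₁ = -1.322261 rad, θ = 1.692969 rad.
sin φ₂ = sin φ₁ cos δ + cos φ₁ sin δ cos θ = (-0.969274)(0.607683) + (0.245984)(0.794180)(-0.121869) = -0.612819
φ₂ = asin(-0.612819) = -0.659623 rad = -37.79°.
Then Δλ = atan2(0.193900, 0.013693) = 1.500292 rad, from sin θ sin δ cos φ₁ over cos δ − sin φ₁ sin φ₂.
λ₂ = λ₁ + Δλ = 27.25°.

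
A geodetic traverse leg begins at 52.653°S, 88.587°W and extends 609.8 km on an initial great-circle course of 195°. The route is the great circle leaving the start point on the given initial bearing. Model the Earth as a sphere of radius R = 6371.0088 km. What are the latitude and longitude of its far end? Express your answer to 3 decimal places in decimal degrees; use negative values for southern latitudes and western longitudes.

The arc subtends δ = 609.8/6371.0088 = 0.095715 rad at the centre.
Converting: φ₁ = -0.918968 rad, θ = 3.403392 rad.
sin φ₂ = sin φ₁ cos δ + cos φ₁ sin δ cos θ = (-0.794976)(0.995423) + (0.606641)(0.095569)(-0.965926) = -0.847338
φ₂ = asin(-0.847338) = -1.010952 rad = -57.923°.
Δλ = atan2( sin θ sin δ cos φ₁ , cos δ − sin φ₁ sin φ₂ ) = atan2(-0.015005, 0.321810) = -0.046594 rad = -2.670°.
Hence λ₂ = -88.587° + -2.670° = -91.257°.

latitude -57.923°, longitude -91.257°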